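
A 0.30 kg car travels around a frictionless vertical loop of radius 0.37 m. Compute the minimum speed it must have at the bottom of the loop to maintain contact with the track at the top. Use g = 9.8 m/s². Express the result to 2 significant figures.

At the top: mg = mv_top²/r ⇒ v_top² = gr = 3.626 m²/s²
Energy from bottom to top (height 2r): ½mv_bot² = ½mv_top² + mg(2r)
v_bot² = gr + 4gr = 5gr = 18.13
v_bot = √(5gr) = 4.258 m/s

v = 4.3 m/s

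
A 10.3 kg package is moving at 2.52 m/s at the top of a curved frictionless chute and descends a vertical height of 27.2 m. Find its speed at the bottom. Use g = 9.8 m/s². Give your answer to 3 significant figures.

Mechanical energy is conserved (no friction): ½mv₀² + mgh = ½mv²
The mass cancels from both sides.
v² = v₀² + 2gh = (2.52)² + 2(9.8)(27.2) = 539.47
v = √539.47 = 23.23 m/s

v = 23.2 m/s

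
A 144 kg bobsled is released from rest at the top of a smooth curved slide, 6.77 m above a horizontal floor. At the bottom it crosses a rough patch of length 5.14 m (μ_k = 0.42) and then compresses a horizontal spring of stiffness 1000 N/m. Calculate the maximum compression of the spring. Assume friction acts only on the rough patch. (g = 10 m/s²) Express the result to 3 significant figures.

Initial energy: E₁ = mgh = (144)(10)(6.77) = 9748.8 J
Friction removes W_f = μ_k mg d = (0.42)(144)(10)(5.14) = 3109 J
Energy reaching the spring: E = 9748.8 − 3109 = 6640.1 J
At max compression ½kx² = E ⇒ x = √(2E/k) = √(2 × 6640.1/1000) = 3.644 m

x = 3.64 m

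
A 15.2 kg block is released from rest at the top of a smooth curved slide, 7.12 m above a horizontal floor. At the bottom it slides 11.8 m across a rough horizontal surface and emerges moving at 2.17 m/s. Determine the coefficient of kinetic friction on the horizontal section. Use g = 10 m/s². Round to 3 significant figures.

Applying the work–energy principle:
mgh = ½mv² + μ_k m g d
mgh = 1082.2 J; ½mv² = 35.788 J
W_f = 1082.2 − 35.788 = 1046 J
μ_k = W_f/(mg·d) = 1046/(152.0 × 11.8) = 0.5834

μ_k = 0.583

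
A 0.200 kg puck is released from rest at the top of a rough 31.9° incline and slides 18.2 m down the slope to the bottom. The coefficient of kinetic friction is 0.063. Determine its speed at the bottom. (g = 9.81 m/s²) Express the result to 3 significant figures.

Work–energy: mg(L sinθ) − μ_k(mg cosθ)L = ½mv²
mgh = mgL sinθ = (0.200)(9.81)(18.2)sin31.9° = 18.870 J
W_f = μ_k mg cosθ · L = (0.063)(0.200)(9.81)cos31.9°·18.2 = 1.910 J
½mv² = 18.870 − 1.910 = 16.960 J
v = √(2 × 16.960/0.200) = 13.02 m/s

v = 13.0 m/s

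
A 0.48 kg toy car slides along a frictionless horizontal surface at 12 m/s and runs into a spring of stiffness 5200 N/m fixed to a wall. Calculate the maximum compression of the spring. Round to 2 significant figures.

x = 0.12 m

All KE is stored as spring PE at maximum compression: ½mv² = ½kx²
x = v√(m/k) = 12 × √(0.48/5200) = 0.1153 m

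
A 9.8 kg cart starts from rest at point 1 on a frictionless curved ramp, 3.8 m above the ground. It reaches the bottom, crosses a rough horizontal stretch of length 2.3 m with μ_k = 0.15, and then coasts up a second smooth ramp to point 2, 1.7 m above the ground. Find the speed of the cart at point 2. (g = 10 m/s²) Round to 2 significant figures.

v = 5.9 m/s

Energy at 1: mgh₁ = (9.8)(10)(3.8) = 372.40 J
Friction loss: W_f = μ_k mg d = 33.81 J
At 2: ½mv² + mgh₂ = mgh₁ − W_f
½mv² = 372.40 − 33.81 − 166.60 = 171.99 J
v = √(2 × 171.99/9.8) = 5.925 m/s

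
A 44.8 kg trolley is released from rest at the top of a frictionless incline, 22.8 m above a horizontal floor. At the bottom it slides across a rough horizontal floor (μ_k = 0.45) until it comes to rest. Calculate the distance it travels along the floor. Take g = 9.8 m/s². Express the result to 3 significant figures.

d = 50.7 m

Energy bookkeeping (friction removes W_f = μ_k N d):
At rest all PE has been dissipated by friction: mgh = μ_k m g d
d = h/μ_k = 22.8/0.45 = 50.67 m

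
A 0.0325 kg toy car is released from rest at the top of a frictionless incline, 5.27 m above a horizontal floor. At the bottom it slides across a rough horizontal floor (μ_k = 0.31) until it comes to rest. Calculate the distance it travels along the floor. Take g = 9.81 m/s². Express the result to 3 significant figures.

Energy at the top = energy at the end + work done against friction:
At rest all PE has been dissipated by friction: mgh = μ_k m g d
d = h/μ_k = 5.27/0.31 = 17.00 m

d = 17.0 m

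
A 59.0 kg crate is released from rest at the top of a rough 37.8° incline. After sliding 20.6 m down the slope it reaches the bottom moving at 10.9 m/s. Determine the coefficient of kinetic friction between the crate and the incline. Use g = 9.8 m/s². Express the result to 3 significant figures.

μ_k = 0.403

The energy dissipated by friction is the PE lost minus the KE gained:
mgL sinθ = 7300.3 J; ½mv² = 3504.9 J
W_f = 7300.3 − 3504.9 = 3795 J
μ_k = W_f/(mg cosθ · L) = 3795/(456.9 × 20.6) = 0.4033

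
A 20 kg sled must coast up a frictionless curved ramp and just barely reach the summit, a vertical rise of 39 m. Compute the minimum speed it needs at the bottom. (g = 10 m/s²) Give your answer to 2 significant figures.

At the top it is momentarily at rest, so all KE converts to PE: ½mv² = mgh
v = √(2gh) = √(2 × 10 × 39) = 27.93 m/s

v = 28 m/s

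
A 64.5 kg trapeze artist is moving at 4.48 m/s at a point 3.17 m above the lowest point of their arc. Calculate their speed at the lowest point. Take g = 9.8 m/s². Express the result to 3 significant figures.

v = 9.07 m/s

Energy conservation between the two points: ½mv₀² + mgh = ½mv²
v² = v₀² + 2gh = (4.48)² + 2(9.8)(3.17) = 82.202
v = √82.202 = 9.067 m/s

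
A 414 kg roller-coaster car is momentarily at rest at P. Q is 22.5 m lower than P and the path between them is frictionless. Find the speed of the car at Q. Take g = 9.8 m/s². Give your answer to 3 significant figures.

Equating total energy at the two states: mgh = ½mv²
The mass cancels from both sides.
v = √(2gh) = √(2 × 9.8 × 22.5) = √441.00 = 21.00 m/s

v = 21.0 m/s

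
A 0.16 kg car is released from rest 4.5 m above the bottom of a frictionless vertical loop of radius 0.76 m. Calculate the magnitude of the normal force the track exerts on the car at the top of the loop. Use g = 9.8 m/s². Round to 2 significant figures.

N = 11 N

Energy from release to top (height 2r): mgh = ½mv_top² + mg(2r)
v_top² = 2g(h − 2r) = 2(9.8)(4.5 − 1.520) = 58.408 m²/s²
At the top, both N and weight point toward the centre: N + mg = mv_top²/r
N = m(v_top²/r − g) = 0.16(58.408/0.76 − 9.8) = 10.73 N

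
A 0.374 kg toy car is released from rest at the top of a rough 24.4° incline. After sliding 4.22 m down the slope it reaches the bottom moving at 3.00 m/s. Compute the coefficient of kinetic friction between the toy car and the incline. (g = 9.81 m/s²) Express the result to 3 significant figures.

μ_k = 0.334

Energy balance down the incline: mg L sinθ − ½mv² = μ_k (mg cosθ) L
mgL sinθ = 6.3961 J; ½mv² = 1.6830 J
W_f = 6.3961 − 1.6830 = 4.713 J
μ_k = W_f/(mg cosθ · L) = 4.713/(3.341 × 4.22) = 0.3343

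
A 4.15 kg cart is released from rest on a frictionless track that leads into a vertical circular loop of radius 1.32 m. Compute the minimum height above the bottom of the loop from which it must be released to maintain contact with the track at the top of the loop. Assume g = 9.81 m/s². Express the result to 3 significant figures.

h = 3.30 m

At the top, for minimum speed gravity alone supplies the centripetal force: mg = mv_top²/r ⇒ v_top² = gr = 12.95 m²/s²
Energy conservation from release height h to the top (height 2r): mgh = ½mv_top² + mg(2r)
h = v_top²/(2g) + 2r = r/2 + 2r = 5r/2 = 3.300 m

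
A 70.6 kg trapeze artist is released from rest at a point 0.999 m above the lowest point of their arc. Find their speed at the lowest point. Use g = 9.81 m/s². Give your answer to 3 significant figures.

Energy conservation between the two points: mgh = ½mv²
v = √(2gh) = √(2 × 9.81 × 0.999) = √19.600 = 4.427 m/s

v = 4.43 m/s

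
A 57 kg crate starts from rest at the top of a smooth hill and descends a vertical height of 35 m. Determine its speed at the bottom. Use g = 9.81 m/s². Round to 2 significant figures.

Energy conservation between the two points: mgh = ½mv²
v = √(2gh) = √(2 × 9.81 × 35) = √686.70 = 26.20 m/s

v = 26 m/s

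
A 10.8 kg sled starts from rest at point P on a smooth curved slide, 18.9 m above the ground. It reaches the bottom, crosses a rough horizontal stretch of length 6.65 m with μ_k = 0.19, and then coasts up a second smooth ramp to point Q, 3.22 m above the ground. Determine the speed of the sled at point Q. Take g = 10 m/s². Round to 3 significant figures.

Energy at P: mgh₁ = (10.8)(10)(18.9) = 2041.2 J
Friction loss: W_f = μ_k mg d = 136.5 J
At Q: ½mv² + mgh₂ = mgh₁ − W_f
½mv² = 2041.2 − 136.5 − 347.76 = 1557.0 J
v = √(2 × 1557.0/10.8) = 16.98 m/s

v = 17.0 m/s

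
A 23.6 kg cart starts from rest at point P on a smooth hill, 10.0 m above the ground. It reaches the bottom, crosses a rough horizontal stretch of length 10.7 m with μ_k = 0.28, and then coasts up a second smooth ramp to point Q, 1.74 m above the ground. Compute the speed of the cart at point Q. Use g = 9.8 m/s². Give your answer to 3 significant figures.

Energy at P: mgh₁ = (23.6)(9.8)(10.0) = 2312.8 J
Friction loss: W_f = μ_k mg d = 692.9 J
At Q: ½mv² + mgh₂ = mgh₁ − W_f
½mv² = 2312.8 − 692.9 − 402.43 = 1217.5 J
v = √(2 × 1217.5/23.6) = 10.16 m/s

v = 10.2 m/s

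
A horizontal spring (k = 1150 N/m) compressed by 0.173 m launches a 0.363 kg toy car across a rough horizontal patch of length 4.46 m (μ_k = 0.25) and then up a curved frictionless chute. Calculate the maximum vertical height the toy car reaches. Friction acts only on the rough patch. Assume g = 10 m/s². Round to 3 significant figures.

Spring energy: E₀ = ½kx² = ½(1150)(0.173)² = 17.209 J
Friction: W_f = μ_k mg d = (0.25)(0.363)(10)(4.46) = 4.047 J
Energy at base of ramp: E = 17.209 − 4.047 = 13.162 J
At max height all remaining energy is PE: mgh = E ⇒ h = E/(mg) = 13.162/(0.363 × 10) = 3.626 m

h = 3.63 m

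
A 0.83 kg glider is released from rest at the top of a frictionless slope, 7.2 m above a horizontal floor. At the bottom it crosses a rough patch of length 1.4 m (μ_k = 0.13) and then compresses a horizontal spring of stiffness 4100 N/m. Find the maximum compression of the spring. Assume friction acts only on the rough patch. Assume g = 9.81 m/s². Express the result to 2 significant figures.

x = 0.17 m

Initial energy: E₁ = mgh = (0.83)(9.81)(7.2) = 58.625 J
Friction removes W_f = μ_k mg d = (0.13)(0.83)(9.81)(1.4) = 1.482 J
Energy reaching the spring: E = 58.625 − 1.482 = 57.143 J
At max compression ½kx² = E ⇒ x = √(2E/k) = √(2 × 57.143/4100) = 0.1670 m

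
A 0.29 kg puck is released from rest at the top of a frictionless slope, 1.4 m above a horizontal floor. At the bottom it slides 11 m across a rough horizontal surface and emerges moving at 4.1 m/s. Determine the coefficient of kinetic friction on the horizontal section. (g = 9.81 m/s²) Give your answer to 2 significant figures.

μ_k = 0.049

Applying the work–energy principle:
mgh = ½mv² + μ_k m g d
mgh = 3.9829 J; ½mv² = 2.4374 J
W_f = 3.9829 − 2.4374 = 1.545 J
μ_k = W_f/(mg·d) = 1.545/(2.845 × 11) = 0.04938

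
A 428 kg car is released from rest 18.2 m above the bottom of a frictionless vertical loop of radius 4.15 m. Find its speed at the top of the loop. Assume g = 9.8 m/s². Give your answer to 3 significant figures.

v = 13.9 m/s

Energy conservation: mgh = ½mv_top² + mg(2r)
v_top² = 2g(h − 2r) = 2(9.8)(18.2 − 8.300) = 194.0
v_top = 13.93 m/s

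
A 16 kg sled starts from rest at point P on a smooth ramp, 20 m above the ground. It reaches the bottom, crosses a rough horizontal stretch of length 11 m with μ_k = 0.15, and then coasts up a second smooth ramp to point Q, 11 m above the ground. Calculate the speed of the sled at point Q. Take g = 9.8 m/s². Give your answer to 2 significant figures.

v = 12 m/s

Energy at P: mgh₁ = (16)(9.8)(20) = 3136.0 J
Friction loss: W_f = μ_k mg d = 258.7 J
At Q: ½mv² + mgh₂ = mgh₁ − W_f
½mv² = 3136.0 − 258.7 − 1724.8 = 1152.5 J
v = √(2 × 1152.5/16) = 12.00 m/s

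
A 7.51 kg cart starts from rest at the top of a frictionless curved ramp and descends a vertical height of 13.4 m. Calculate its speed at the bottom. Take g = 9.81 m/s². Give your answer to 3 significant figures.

Energy conservation between the two points: mgh = ½mv²
The mass cancels from both sides.
v = √(2gh) = √(2 × 9.81 × 13.4) = √262.91 = 16.21 m/s

v = 16.2 m/s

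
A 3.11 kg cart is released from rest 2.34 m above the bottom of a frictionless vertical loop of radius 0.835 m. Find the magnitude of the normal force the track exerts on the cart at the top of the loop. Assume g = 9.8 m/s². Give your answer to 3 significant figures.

Energy from release to top (height 2r): mgh = ½mv_top² + mg(2r)
v_top² = 2g(h − 2r) = 2(9.8)(2.34 − 1.670) = 13.132 m²/s²
At the top, both N and weight point toward the centre: N + mg = mv_top²/r
N = m(v_top²/r − g) = 3.11(13.132/0.835 − 9.8) = 18.43 N

N = 18.4 N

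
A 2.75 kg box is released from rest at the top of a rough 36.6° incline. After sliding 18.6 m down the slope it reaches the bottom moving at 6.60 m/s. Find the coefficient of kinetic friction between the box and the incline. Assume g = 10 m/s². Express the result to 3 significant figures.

μ_k = 0.597

The energy dissipated by friction is the PE lost minus the KE gained:
mgL sinθ = 304.97 J; ½mv² = 59.895 J
W_f = 304.97 − 59.895 = 245.1 J
μ_k = W_f/(mg cosθ · L) = 245.1/(22.08 × 18.6) = 0.5968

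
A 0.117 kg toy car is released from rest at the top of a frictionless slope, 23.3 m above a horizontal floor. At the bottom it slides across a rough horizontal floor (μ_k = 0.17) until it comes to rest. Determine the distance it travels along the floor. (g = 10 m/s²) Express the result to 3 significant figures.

Energy at the top = energy at the end + work done against friction:
At rest all PE has been dissipated by friction: mgh = μ_k m g d
d = h/μ_k = 23.3/0.17 = 137.1 m

d = 137 m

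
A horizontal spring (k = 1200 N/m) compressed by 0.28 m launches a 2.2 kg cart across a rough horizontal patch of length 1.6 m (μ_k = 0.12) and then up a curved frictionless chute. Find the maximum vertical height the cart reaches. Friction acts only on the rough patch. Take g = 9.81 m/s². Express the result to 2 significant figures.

Spring energy: E₀ = ½kx² = ½(1200)(0.28)² = 47.040 J
Friction: W_f = μ_k mg d = (0.12)(2.2)(9.81)(1.6) = 4.144 J
Energy at base of ramp: E = 47.040 − 4.144 = 42.896 J
At max height all remaining energy is PE: mgh = E ⇒ h = E/(mg) = 42.896/(2.2 × 9.81) = 1.988 m

h = 2.0 m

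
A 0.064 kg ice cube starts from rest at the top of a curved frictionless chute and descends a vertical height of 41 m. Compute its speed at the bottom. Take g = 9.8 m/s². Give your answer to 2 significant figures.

Mechanical energy is conserved (no friction): mgh = ½mv²
v = √(2gh) = √(2 × 9.8 × 41) = √803.60 = 28.35 m/s

v = 28 m/s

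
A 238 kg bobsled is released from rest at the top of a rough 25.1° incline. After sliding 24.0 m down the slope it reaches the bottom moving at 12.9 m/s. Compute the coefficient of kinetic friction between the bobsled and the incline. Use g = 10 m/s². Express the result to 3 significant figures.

mgh = ½mv² + μ_k (mg cosθ) L, with h = L sinθ
mgL sinθ = 24230 J; ½mv² = 19803 J
W_f = 24230 − 19803 = 4427 J
μ_k = W_f/(mg cosθ · L) = 4427/(2155 × 24.0) = 0.08559

μ_k = 0.0856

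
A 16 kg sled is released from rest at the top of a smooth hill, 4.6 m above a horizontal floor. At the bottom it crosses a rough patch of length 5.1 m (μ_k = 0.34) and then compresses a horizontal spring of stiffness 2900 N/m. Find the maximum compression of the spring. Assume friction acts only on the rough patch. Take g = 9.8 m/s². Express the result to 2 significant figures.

Initial energy: E₁ = mgh = (16)(9.8)(4.6) = 721.28 J
Friction removes W_f = μ_k mg d = (0.34)(16)(9.8)(5.1) = 271.9 J
Energy reaching the spring: E = 721.28 − 271.9 = 449.39 J
At max compression ½kx² = E ⇒ x = √(2E/k) = √(2 × 449.39/2900) = 0.5567 m

x = 0.56 m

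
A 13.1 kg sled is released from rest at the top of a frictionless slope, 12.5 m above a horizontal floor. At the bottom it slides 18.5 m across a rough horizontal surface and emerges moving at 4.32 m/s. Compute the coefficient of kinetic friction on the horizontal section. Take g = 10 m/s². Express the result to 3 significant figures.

μ_k = 0.625

Energy at the top = energy at the end + work done against friction:
mgh = ½mv² + μ_k m g d
mgh = 1637.5 J; ½mv² = 122.24 J
W_f = 1637.5 − 122.24 = 1515 J
μ_k = W_f/(mg·d) = 1515/(131.0 × 18.5) = 0.6252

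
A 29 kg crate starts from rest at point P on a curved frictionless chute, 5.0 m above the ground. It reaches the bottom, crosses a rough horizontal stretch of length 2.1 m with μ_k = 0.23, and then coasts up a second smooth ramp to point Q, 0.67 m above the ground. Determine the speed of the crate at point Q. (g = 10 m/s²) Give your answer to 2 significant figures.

v = 8.8 m/s

Energy at P: mgh₁ = (29)(10)(5.0) = 1450.0 J
Friction loss: W_f = μ_k mg d = 140.1 J
At Q: ½mv² + mgh₂ = mgh₁ − W_f
½mv² = 1450.0 − 140.1 − 194.30 = 1115.6 J
v = √(2 × 1115.6/29) = 8.772 m/s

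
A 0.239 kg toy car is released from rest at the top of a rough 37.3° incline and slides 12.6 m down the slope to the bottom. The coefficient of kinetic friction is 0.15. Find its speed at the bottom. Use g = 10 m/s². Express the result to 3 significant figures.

v = 11.1 m/s

Taking the bottom as reference, mgh = ½mv² + μ_k N L with h = L sinθ, N = mg cosθ:
mgh = mgL sinθ = (0.239)(10)(12.6)sin37.3° = 18.249 J
W_f = μ_k mg cosθ · L = (0.15)(0.239)(10)cos37.3°·12.6 = 3.593 J
½mv² = 18.249 − 3.593 = 14.656 J
v = √(2 × 14.656/0.239) = 11.07 m/s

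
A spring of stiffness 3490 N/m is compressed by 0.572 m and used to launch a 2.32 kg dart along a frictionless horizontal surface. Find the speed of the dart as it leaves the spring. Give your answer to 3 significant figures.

v = 22.2 m/s

Spring PE converts entirely to kinetic energy: ½kx² = ½mv²
v = x√(k/m) = 0.572 × √(3490/2.32) = 22.19 m/s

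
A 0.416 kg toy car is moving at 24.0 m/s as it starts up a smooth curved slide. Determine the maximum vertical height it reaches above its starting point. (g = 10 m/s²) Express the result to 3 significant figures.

By energy conservation, ½mv² = mgh
h = v²/(2g) = 24.0²/(2 × 10) = 28.80 m

h = 28.8 m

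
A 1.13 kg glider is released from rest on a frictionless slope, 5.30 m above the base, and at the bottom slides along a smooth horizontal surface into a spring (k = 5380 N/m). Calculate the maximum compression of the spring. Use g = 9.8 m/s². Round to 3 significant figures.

x = 0.148 m

At max compression the glider is momentarily at rest: mgh = ½kx²
x = √(2mgh/k) = √(2 × 1.13 × 9.8 × 5.30 / 5380) = 0.1477 m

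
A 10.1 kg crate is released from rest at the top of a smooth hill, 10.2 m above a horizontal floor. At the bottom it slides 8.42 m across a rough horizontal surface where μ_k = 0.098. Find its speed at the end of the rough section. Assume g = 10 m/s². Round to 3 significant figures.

Energy bookkeeping (friction removes W_f = μ_k N d):
mgh = ½mv² + μ_k m g d
W_f = μ_k mg d = (0.098)(10.1)(10)(8.42) = 83.34 J
½mv² = mgh − W_f = 1030.2 − 83.34 = 946.86 J
v = √(2 × 946.86/10.1) = 13.69 m/s

v = 13.7 m/s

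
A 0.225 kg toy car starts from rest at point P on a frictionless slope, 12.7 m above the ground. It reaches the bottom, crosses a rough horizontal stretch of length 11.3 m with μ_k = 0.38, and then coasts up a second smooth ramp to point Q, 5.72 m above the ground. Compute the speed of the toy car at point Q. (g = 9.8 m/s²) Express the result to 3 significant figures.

Energy at P: mgh₁ = (0.225)(9.8)(12.7) = 28.003 J
Friction loss: W_f = μ_k mg d = 9.468 J
At Q: ½mv² + mgh₂ = mgh₁ − W_f
½mv² = 28.003 − 9.468 − 12.613 = 5.9226 J
v = √(2 × 5.9226/0.225) = 7.256 m/s

v = 7.26 m/s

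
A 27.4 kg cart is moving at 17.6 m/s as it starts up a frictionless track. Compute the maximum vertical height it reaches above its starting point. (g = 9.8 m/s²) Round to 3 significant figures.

By energy conservation, ½mv² = mgh
h = v²/(2g) = 17.6²/(2 × 9.8) = 15.80 m

h = 15.8 m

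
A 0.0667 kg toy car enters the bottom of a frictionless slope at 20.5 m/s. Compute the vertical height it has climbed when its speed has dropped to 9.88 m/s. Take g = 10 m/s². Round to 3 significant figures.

Conservation of energy: ½mv₁² = ½mv₂² + mgh
h = (v₁² − v₂²)/(2g) = (20.5² − 9.88²)/(2 × 10) = 16.13 m

h = 16.1 m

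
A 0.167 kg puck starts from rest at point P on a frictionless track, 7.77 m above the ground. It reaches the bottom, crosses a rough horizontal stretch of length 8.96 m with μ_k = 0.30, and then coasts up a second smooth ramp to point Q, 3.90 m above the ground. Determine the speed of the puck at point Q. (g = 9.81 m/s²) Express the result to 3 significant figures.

v = 4.82 m/s

Energy at P: mgh₁ = (0.167)(9.81)(7.77) = 12.729 J
Friction loss: W_f = μ_k mg d = 4.404 J
At Q: ½mv² + mgh₂ = mgh₁ − W_f
½mv² = 12.729 − 4.404 − 6.3893 = 1.9364 J
v = √(2 × 1.9364/0.167) = 4.816 m/s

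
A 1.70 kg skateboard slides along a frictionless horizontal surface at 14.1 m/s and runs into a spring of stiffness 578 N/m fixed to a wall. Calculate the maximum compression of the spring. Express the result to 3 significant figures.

Conservation of energy between contact and max compression: ½mv² = ½kx²
x = v√(m/k) = 14.1 × √(1.70/578) = 0.7647 m

x = 0.765 m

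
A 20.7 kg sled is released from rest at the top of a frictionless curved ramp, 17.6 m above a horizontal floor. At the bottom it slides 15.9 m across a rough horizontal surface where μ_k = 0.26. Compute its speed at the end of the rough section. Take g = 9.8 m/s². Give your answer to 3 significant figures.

v = 16.2 m/s

Applying the work–energy principle:
mgh = ½mv² + μ_k m g d
W_f = μ_k mg d = (0.26)(20.7)(9.8)(15.9) = 838.6 J
½mv² = mgh − W_f = 3570.3 − 838.6 = 2731.7 J
v = √(2 × 2731.7/20.7) = 16.25 m/s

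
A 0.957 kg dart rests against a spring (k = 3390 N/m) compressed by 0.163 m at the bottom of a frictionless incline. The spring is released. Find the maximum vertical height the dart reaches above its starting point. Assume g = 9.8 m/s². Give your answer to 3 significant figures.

Energy conservation from release to the highest point: ½kx² = mgh
h = kx²/(2mg) = (3390)(0.163)²/(2 × 0.957 × 9.8) = 4.802 m

h = 4.80 m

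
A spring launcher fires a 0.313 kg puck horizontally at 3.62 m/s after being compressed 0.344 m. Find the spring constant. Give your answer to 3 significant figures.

k = 34.7 N/m

Energy stored in the spring equals the launch KE: ½kx² = ½mv²
k = mv²/x² = (0.313)(3.62)²/(0.344)² = 34.66 N/m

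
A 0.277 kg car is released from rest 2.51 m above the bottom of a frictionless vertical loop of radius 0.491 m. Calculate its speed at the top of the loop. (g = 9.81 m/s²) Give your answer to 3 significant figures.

v = 5.48 m/s

Energy conservation: mgh = ½mv_top² + mg(2r)
v_top² = 2g(h − 2r) = 2(9.81)(2.51 − 0.9820) = 29.98
v_top = 5.475 m/s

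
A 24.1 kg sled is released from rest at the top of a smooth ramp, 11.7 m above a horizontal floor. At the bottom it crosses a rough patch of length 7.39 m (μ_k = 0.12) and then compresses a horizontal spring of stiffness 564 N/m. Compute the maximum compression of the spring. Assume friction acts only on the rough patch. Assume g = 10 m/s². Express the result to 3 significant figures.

x = 3.04 m

Initial energy: E₁ = mgh = (24.1)(10)(11.7) = 2819.7 J
Friction removes W_f = μ_k mg d = (0.12)(24.1)(10)(7.39) = 213.7 J
Energy reaching the spring: E = 2819.7 − 213.7 = 2606.0 J
At max compression ½kx² = E ⇒ x = √(2E/k) = √(2 × 2606.0/564) = 3.040 m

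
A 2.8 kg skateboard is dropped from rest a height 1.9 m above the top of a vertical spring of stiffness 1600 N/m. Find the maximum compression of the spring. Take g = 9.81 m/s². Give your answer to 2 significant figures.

Measuring PE from the top of the relaxed spring, at max compression the skateboard has dropped H + x with zero KE, so:
mg(H + x) = ½kx²
½(1600)x² − (2.8)(9.81)x − (2.8)(9.81)(1.9) = 0
800.0x² − 27.47x − 52.19 = 0
x = [27.47 + √(754.5 + 167005)]/(2 × 800.0) = 0.2732 m

x = 0.27 m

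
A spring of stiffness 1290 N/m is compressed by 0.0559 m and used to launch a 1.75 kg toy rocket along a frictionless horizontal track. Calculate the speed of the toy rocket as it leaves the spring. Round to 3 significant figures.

Spring PE converts entirely to kinetic energy: ½kx² = ½mv²
v = x√(k/m) = 0.0559 × √(1290/1.75) = 1.518 m/s

v = 1.52 m/s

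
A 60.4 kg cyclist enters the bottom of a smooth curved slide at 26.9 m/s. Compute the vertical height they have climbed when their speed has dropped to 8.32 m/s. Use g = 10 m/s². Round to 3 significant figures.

h = 32.7 m

Energy balance between the two points: ½mv₁² = ½mv₂² + mgh
h = (v₁² − v₂²)/(2g) = (26.9² − 8.32²)/(2 × 10) = 32.72 m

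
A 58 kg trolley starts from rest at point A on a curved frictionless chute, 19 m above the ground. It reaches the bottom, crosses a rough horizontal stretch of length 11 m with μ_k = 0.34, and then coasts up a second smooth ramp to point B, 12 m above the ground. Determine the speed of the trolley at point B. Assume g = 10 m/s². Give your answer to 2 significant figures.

v = 8.1 m/s

Energy at A: mgh₁ = (58)(10)(19) = 11020 J
Friction loss: W_f = μ_k mg d = 2169 J
At B: ½mv² + mgh₂ = mgh₁ − W_f
½mv² = 11020 − 2169 − 6960.0 = 1890.8 J
v = √(2 × 1890.8/58) = 8.075 m/s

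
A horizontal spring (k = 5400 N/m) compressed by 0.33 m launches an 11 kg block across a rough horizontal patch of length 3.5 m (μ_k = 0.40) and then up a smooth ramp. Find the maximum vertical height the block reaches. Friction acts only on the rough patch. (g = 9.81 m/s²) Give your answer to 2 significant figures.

h = 1.3 m

Spring energy: E₀ = ½kx² = ½(5400)(0.33)² = 294.03 J
Friction: W_f = μ_k mg d = (0.40)(11)(9.81)(3.5) = 151.1 J
Energy at base of ramp: E = 294.03 − 151.1 = 142.96 J
At max height all remaining energy is PE: mgh = E ⇒ h = E/(mg) = 142.96/(11 × 9.81) = 1.325 m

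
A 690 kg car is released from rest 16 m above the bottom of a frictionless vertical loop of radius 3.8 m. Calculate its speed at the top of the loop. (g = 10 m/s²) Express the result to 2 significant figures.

Energy conservation: mgh = ½mv_top² + mg(2r)
v_top² = 2g(h − 2r) = 2(10)(16 − 7.600) = 168.0
v_top = 12.96 m/s

v = 13 m/s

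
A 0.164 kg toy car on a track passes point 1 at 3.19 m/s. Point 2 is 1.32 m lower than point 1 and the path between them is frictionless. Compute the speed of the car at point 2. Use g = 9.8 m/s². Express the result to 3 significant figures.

By conservation of mechanical energy, ½mv₀² + mgh = ½mv²
v² = v₀² + 2gh = (3.19)² + 2(9.8)(1.32) = 36.048
v = √36.048 = 6.004 m/s

v = 6.00 m/s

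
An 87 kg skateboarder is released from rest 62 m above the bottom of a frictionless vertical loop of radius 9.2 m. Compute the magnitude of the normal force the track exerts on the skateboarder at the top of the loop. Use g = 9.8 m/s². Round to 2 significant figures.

Energy from release to top (height 2r): mgh = ½mv_top² + mg(2r)
v_top² = 2g(h − 2r) = 2(9.8)(62 − 18.40) = 854.56 m²/s²
At the top, both N and weight point toward the centre: N + mg = mv_top²/r
N = m(v_top²/r − g) = 87(854.56/9.2 − 9.8) = 7229 N

N = 7200 N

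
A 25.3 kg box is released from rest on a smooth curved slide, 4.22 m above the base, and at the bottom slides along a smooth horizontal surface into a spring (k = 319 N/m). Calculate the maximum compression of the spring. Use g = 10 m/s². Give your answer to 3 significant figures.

x = 2.59 m

Gravitational PE at the top equals spring PE at max compression: mgh = ½kx²
x = √(2mgh/k) = √(2 × 25.3 × 10 × 4.22 / 319) = 2.587 m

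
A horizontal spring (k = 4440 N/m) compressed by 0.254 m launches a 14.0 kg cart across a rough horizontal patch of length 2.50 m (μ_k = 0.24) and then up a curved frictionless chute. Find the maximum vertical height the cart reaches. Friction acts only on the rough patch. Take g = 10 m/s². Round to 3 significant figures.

Spring energy: E₀ = ½kx² = ½(4440)(0.254)² = 143.23 J
Friction: W_f = μ_k mg d = (0.24)(14.0)(10)(2.50) = 84.00 J
Energy at base of ramp: E = 143.23 − 84.00 = 59.226 J
At max height all remaining energy is PE: mgh = E ⇒ h = E/(mg) = 59.226/(14.0 × 10) = 0.4230 m

h = 0.423 m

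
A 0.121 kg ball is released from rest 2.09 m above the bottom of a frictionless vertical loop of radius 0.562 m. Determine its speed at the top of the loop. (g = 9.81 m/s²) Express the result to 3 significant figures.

Energy conservation: mgh = ½mv_top² + mg(2r)
v_top² = 2g(h − 2r) = 2(9.81)(2.09 − 1.124) = 18.95
v_top = 4.353 m/s

v = 4.35 m/s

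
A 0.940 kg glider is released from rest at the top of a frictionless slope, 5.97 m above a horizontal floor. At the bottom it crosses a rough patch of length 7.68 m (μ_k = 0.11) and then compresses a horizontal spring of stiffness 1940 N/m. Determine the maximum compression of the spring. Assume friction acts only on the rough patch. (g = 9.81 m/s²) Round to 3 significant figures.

x = 0.221 m

Initial energy: E₁ = mgh = (0.940)(9.81)(5.97) = 55.052 J
Friction removes W_f = μ_k mg d = (0.11)(0.940)(9.81)(7.68) = 7.790 J
Energy reaching the spring: E = 55.052 − 7.790 = 47.262 J
At max compression ½kx² = E ⇒ x = √(2E/k) = √(2 × 47.262/1940) = 0.2207 m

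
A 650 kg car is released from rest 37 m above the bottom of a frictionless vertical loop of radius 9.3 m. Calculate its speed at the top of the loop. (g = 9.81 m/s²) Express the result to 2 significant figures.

Energy conservation: mgh = ½mv_top² + mg(2r)
v_top² = 2g(h − 2r) = 2(9.81)(37 − 18.60) = 361.0
v_top = 19.00 m/s

v = 19 m/s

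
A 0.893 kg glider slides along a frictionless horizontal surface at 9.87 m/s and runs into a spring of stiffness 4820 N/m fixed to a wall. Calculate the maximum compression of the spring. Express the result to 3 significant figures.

x = 0.134 m

All KE is stored as spring PE at maximum compression: ½mv² = ½kx²
x = v√(m/k) = 9.87 × √(0.893/4820) = 0.1343 m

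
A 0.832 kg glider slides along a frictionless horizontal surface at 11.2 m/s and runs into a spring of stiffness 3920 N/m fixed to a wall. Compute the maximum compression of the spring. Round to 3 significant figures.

All KE is stored as spring PE at maximum compression: ½mv² = ½kx²
x = v√(m/k) = 11.2 × √(0.832/3920) = 0.1632 m

x = 0.163 m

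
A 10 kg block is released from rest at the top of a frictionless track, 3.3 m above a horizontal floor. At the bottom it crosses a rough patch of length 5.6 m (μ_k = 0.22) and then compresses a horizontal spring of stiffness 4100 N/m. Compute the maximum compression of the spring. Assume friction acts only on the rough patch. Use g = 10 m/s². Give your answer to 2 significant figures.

Initial energy: E₁ = mgh = (10)(10)(3.3) = 330.00 J
Friction removes W_f = μ_k mg d = (0.22)(10)(10)(5.6) = 123.2 J
Energy reaching the spring: E = 330.00 − 123.2 = 206.80 J
At max compression ½kx² = E ⇒ x = √(2E/k) = √(2 × 206.80/4100) = 0.3176 m

x = 0.32 m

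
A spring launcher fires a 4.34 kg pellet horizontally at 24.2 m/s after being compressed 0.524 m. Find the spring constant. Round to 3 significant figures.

k = 9260 N/m

½kx² = ½mv²
k = mv²/x² = (4.34)(24.2)²/(0.524)² = 9257 N/m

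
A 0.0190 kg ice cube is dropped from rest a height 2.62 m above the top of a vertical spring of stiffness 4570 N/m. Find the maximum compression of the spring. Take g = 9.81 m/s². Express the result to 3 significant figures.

x = 0.0147 m

Measuring PE from the top of the relaxed spring, at max compression the cube has dropped H + x with zero KE, so:
mg(H + x) = ½kx²
½(4570)x² − (0.0190)(9.81)x − (0.0190)(9.81)(2.62) = 0
2285x² − 0.1864x − 0.4883 = 0
x = [0.1864 + √(0.03474 + 4463.4)]/(2 × 2285) = 0.01466 m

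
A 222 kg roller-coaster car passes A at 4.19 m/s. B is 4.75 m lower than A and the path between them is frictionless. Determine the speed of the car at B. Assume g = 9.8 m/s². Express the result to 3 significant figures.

v = 10.5 m/s

By conservation of mechanical energy, ½mv₀² + mgh = ½mv²
v² = v₀² + 2gh = (4.19)² + 2(9.8)(4.75) = 110.66
v = √110.66 = 10.52 m/s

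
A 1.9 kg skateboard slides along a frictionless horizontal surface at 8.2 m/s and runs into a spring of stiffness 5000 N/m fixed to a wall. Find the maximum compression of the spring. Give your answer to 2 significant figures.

At max compression the skateboard is momentarily at rest: ½mv² = ½kx²
x = v√(m/k) = 8.2 × √(1.9/5000) = 0.1598 m

x = 0.16 m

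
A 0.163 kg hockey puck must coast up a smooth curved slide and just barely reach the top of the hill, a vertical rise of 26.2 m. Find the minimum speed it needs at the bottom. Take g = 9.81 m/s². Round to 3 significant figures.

At the top it is momentarily at rest, so all KE converts to PE: ½mv² = mgh
v = √(2gh) = √(2 × 9.81 × 26.2) = 22.67 m/s

v = 22.7 m/s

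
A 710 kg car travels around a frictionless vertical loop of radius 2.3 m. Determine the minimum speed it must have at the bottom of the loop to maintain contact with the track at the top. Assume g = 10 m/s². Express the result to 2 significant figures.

v = 11 m/s

At the top: mg = mv_top²/r ⇒ v_top² = gr = 23.00 m²/s²
Energy from bottom to top (height 2r): ½mv_bot² = ½mv_top² + mg(2r)
v_bot² = gr + 4gr = 5gr = 115.0
v_bot = √(5gr) = 10.72 m/s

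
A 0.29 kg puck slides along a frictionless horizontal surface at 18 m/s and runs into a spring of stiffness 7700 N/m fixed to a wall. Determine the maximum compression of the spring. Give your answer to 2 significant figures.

At max compression the puck is momentarily at rest: ½mv² = ½kx²
x = v√(m/k) = 18 × √(0.29/7700) = 0.1105 m

x = 0.11 m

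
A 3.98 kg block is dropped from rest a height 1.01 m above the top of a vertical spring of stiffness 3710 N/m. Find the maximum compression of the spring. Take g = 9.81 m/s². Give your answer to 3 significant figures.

x = 0.157 m

Take the reference level at the top of the uncompressed spring. At max compression the block has fallen H + x and is momentarily at rest:
mg(H + x) = ½kx²
½(3710)x² − (3.98)(9.81)x − (3.98)(9.81)(1.01) = 0
1855x² − 39.04x − 39.43 = 0
x = [39.04 + √(1524 + 292602)]/(2 × 1855) = 0.1567 m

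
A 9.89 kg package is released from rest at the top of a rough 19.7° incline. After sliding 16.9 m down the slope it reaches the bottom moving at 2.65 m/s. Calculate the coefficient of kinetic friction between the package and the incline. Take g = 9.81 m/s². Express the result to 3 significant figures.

Energy balance down the incline: mg L sinθ − ½mv² = μ_k (mg cosθ) L
mgL sinθ = 552.72 J; ½mv² = 34.726 J
W_f = 552.72 − 34.726 = 518.0 J
μ_k = W_f/(mg cosθ · L) = 518.0/(91.34 × 16.9) = 0.3356

μ_k = 0.336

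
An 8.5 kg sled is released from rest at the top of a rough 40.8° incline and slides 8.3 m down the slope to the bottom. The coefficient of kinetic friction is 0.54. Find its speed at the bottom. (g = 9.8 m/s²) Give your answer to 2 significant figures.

Work–energy: mg(L sinθ) − μ_k(mg cosθ)L = ½mv²
mgh = mgL sinθ = (8.5)(9.8)(8.3)sin40.8° = 451.77 J
W_f = μ_k mg cosθ · L = (0.54)(8.5)(9.8)cos40.8°·8.3 = 282.6 J
½mv² = 451.77 − 282.6 = 169.14 J
v = √(2 × 169.14/8.5) = 6.309 m/s

v = 6.3 m/s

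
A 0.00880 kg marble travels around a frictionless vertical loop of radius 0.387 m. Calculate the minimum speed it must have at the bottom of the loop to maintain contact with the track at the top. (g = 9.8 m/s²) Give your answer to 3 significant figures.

At the top: mg = mv_top²/r ⇒ v_top² = gr = 3.793 m²/s²
Energy from bottom to top (height 2r): ½mv_bot² = ½mv_top² + mg(2r)
v_bot² = gr + 4gr = 5gr = 18.96
v_bot = √(5gr) = 4.355 m/s

v = 4.35 m/s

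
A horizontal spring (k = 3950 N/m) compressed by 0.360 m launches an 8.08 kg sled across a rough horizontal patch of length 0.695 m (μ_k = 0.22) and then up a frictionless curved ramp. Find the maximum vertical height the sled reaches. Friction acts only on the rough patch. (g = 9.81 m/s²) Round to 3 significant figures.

h = 3.08 m

Spring energy: E₀ = ½kx² = ½(3950)(0.360)² = 255.96 J
Friction: W_f = μ_k mg d = (0.22)(8.08)(9.81)(0.695) = 12.12 J
Energy at base of ramp: E = 255.96 − 12.12 = 243.84 J
At max height all remaining energy is PE: mgh = E ⇒ h = E/(mg) = 243.84/(8.08 × 9.81) = 3.076 m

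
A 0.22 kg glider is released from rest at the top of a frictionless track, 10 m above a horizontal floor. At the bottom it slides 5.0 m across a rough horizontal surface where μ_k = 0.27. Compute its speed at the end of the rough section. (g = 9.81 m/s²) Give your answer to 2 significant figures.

Energy at the top = energy at the end + work done against friction:
mgh = ½mv² + μ_k m g d
W_f = μ_k mg d = (0.27)(0.22)(9.81)(5.0) = 2.914 J
½mv² = mgh − W_f = 21.582 − 2.914 = 18.668 J
v = √(2 × 18.668/0.22) = 13.03 m/s

v = 13 m/s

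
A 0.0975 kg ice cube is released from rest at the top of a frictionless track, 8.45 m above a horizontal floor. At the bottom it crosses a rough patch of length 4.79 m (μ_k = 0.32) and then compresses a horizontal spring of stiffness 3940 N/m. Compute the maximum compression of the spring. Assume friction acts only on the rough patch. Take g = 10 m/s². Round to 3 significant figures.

x = 0.0585 m

Initial energy: E₁ = mgh = (0.0975)(10)(8.45) = 8.2387 J
Friction removes W_f = μ_k mg d = (0.32)(0.0975)(10)(4.79) = 1.494 J
Energy reaching the spring: E = 8.2387 − 1.494 = 6.7443 J
At max compression ½kx² = E ⇒ x = √(2E/k) = √(2 × 6.7443/3940) = 0.05851 m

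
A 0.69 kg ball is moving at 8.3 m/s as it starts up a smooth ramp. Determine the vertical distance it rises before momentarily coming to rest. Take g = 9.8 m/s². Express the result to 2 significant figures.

Setting KE at the bottom equal to PE gained: ½mv² = mgh
h = v²/(2g) = 8.3²/(2 × 9.8) = 3.515 m

h = 3.5 m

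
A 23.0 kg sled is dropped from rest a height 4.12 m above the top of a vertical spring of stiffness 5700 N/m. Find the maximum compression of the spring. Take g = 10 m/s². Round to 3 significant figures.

Measuring PE from the top of the relaxed spring, at max compression the sled has dropped H + x with zero KE, so:
mg(H + x) = ½kx²
½(5700)x² − (23.0)(10)x − (23.0)(10)(4.12) = 0
2850x² − 230.0x − 947.6 = 0
x = [230.0 + √(52900 + 1.0803e+07)]/(2 × 2850) = 0.6184 m

x = 0.618 m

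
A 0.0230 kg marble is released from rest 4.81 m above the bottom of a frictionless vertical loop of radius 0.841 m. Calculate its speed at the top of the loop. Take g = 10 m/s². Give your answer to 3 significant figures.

Energy conservation: mgh = ½mv_top² + mg(2r)
v_top² = 2g(h − 2r) = 2(10)(4.81 − 1.682) = 62.56
v_top = 7.909 m/s

v = 7.91 m/s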